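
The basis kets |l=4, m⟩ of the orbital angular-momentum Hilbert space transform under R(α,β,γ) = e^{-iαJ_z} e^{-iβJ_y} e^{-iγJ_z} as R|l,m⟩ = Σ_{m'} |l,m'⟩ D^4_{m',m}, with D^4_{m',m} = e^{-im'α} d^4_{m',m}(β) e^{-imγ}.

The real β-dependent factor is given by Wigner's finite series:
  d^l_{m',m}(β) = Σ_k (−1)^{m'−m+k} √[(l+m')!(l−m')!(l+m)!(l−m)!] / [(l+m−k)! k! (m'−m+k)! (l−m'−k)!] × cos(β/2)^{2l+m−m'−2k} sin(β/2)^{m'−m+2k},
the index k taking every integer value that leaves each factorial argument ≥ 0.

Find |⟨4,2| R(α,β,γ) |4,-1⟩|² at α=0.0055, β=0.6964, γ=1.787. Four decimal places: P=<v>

Split into d^4_{2,-1}(β=0.6964) × two z-phases.
With c≡cos(β/2)=0.939988 and s≡sin(β/2)=0.341206, N=[720·2·6·120]^{1/2}=1018.233765
Admissible k: 0..2 (factorial args all ≥0)
  k=0: (−1)^3·1018.2338/(72)·0.9400^5·0.3412^3 = -0.412267
  k=1: (−1)^4·1018.2338/(48)·0.9400^3·0.3412^5 = +0.081482
  k=2: (−1)^5·1018.2338/(240)·0.9400^1·0.3412^7 = -0.002147
d^4_{2,-1}(0.6964) = -0.412267 +0.081482 -0.002147 = -0.332933
|D^4_{2,-1}|² = |d^4_{2,-1}(β)|² = (-0.332933)² = 0.110844 (the z-rotation phases have unit modulus)

P=0.1108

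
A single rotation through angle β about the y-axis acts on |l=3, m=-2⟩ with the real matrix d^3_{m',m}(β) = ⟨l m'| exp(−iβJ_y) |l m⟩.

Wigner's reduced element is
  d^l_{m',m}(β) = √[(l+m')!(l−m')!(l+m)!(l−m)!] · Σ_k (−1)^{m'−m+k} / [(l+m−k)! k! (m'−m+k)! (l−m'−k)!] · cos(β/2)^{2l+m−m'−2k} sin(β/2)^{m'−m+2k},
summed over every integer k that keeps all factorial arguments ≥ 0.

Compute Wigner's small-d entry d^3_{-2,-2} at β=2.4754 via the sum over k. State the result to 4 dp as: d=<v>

d=-0.0498

d^3_{-2,-2}(β=2.4754) via Wigner's sum:
Half-angle: c=0.326971, s=0.945034. N=√(1·120·1·120)=120.000000
The bounds max(0,m−m')=0 and min(l+m,l−m')=1 give 2 terms
  k=0: (−1)^0·120.0000/(120)·0.3270^6·0.9450^0 = +0.001222
  k=1: (−1)^1·120.0000/(24)·0.3270^4·0.9450^2 = -0.051039
d^3_{-2,-2}(2.4754) = +0.001222 -0.051039 = -0.049817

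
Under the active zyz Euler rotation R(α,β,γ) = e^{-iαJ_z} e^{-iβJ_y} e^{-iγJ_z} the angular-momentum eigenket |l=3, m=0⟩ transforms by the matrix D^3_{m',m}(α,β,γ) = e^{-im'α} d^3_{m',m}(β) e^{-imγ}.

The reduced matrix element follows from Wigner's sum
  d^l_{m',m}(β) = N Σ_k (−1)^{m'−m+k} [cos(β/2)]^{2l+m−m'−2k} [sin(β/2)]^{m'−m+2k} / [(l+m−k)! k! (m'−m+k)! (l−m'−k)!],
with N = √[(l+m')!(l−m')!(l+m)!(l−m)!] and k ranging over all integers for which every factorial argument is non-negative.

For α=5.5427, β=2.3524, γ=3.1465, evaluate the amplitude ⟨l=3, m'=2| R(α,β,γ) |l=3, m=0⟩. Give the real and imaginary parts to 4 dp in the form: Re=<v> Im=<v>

Split into d^3_{2,0}(β=2.3524) × two z-phases.
Half-angle: c=0.384436, s=0.923152. N=√(120·1·6·6)=65.726707
The bounds max(0,m−m')=0 and min(l+m,l−m')=1 give 2 terms
  k=0: (−1)^2·65.7267/(12)·0.3844^4·0.9232^2 = +0.101953
  k=1: (−1)^3·65.7267/(12)·0.3844^2·0.9232^4 = -0.587896
d^3_{2,0}(2.3524) = +0.101953 -0.587896 = -0.485942
Attach z-rotation phases: D = e^{-i(2)(5.5427)}·(-0.485942)·e^{-i(0)(3.1465)} = -0.043591-0.483983i

Re=-0.0436 Im=-0.4840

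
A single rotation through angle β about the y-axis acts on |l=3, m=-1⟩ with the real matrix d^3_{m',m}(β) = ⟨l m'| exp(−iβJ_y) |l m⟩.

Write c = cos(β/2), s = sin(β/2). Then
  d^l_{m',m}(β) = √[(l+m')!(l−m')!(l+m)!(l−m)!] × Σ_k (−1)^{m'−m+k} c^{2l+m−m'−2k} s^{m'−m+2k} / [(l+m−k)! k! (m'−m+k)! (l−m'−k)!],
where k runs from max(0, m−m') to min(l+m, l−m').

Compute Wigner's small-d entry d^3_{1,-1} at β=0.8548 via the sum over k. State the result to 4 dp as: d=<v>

d=0.5166

d^3_{1,-1}(β=0.8548) via Wigner's sum:
c=cos(0.8548/2)=0.910047, s=sin(0.8548/2)=0.414506; N=√[24·2·2·24]=48.000000
k: max(0,(-1)−(1))=0 … min(3+(-1),3−(1))=2
  k=0: (−1)^2·48.0000/(8)·0.9100^4·0.4145^2 = +0.707078
  k=1: (−1)^3·48.0000/(6)·0.9100^2·0.4145^4 = -0.195587
  k=2: (−1)^4·48.0000/(48)·0.9100^0·0.4145^6 = +0.005072
d^3_{1,-1}(0.8548) = +0.707078 -0.195587 +0.005072 = +0.516563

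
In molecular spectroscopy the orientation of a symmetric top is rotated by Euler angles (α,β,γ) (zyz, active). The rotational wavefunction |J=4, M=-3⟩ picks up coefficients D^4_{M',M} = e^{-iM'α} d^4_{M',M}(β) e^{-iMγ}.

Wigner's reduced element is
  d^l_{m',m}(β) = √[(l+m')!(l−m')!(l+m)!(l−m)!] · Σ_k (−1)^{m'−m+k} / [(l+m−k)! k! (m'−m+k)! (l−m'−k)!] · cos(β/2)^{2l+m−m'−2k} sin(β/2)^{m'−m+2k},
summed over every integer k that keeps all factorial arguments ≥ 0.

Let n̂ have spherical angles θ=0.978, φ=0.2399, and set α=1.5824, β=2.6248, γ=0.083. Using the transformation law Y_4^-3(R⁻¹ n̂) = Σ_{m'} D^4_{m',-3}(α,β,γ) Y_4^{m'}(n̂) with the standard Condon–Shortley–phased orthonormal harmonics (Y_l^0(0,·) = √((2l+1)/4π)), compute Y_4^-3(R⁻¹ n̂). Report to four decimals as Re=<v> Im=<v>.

Need the full column D^4_{m',-3} for m'=−4..4 at α=1.5824, β=2.6248, γ=0.083.
cos(β/2)=0.255530, sin(β/2)=0.966801
d^4_{-4,-3}: single k=1 term ⇒ +0.000195;  D = +0.000186+0.000057i
d^4_{-3,-3}: k∈[0..1] ⇒ +0.000018 -0.001821 = -0.001803;  D = -0.000505+0.001731i
d^4_{-2,-3}: k∈[0..1] ⇒ -0.000257 +0.011051 = +0.010794;  D = -0.010396-0.002902i
d^4_{-1,-3}: k∈[0..1] ⇒ +0.002065 -0.049276 = -0.047211;  D = +0.012165-0.045617i
d^4_{0,-3}: k∈[0..1] ⇒ -0.011649 +0.166754 = +0.155105;  D = +0.150322+0.038223i
d^4_{1,-3}: k∈[0..1] ⇒ +0.049276 -0.423232 = -0.373955;  D = -0.087944+0.363467i
d^4_{2,-3}: k∈[0..1] ⇒ -0.158197 +0.754860 = +0.596663;  D = -0.581518-0.133580i
d^4_{3,-3}: k∈[0..1] ⇒ +0.373255 -0.763303 = -0.390047;  D = +0.082907-0.381134i
d^4_{4,-3}: single k=0 term ⇒ -0.570620;  D = -0.558951-0.114810i
Y_4^{m'}(θ=0.978,φ=0.2399) and Σ D·Y over m':
  (+0.0002+0.0001i)·(+0.1202-0.1715i)  (-0.0005+0.0017i)·(+0.3000-0.2630i)  (-0.0104-0.0029i)·(+0.2419-0.1259i)  (+0.0122-0.0456i)·(-0.1736+0.0425i)  (+0.1503+0.0382i)·(-0.3125+0.0000i)  (-0.0879+0.3635i)·(+0.1736+0.0425i)  (-0.5815-0.1336i)·(+0.2419+0.1259i)  (+0.0829-0.3811i)·(-0.3000-0.2630i)  (-0.5590-0.1148i)·(+0.1202+0.1715i)
Y_4^-3(R⁻¹ n̂) = -0.376802-0.065527i

Re=-0.3768 Im=-0.0655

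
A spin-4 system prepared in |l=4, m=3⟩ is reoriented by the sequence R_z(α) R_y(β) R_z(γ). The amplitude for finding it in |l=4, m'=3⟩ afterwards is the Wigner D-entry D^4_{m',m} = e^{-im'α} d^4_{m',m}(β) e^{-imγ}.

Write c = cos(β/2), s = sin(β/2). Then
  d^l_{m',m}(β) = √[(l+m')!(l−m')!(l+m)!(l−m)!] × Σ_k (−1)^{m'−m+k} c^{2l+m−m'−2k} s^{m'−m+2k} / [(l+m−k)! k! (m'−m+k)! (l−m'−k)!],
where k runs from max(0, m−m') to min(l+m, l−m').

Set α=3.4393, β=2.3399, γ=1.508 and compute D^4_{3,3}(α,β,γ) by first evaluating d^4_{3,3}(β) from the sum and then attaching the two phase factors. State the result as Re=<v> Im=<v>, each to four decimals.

D^4_{3,3}(3.4393,2.3399,1.508) = e^{-i·3·3.4393}·d^4_{3,3}(2.3399)·e^{-i·3·1.508}. Compute d first:
c=cos(2.3399/2)=0.390198, s=sin(2.3399/2)=0.920731; N=√[5040·1·5040·1]=5040.000000
The bounds max(0,m−m')=0 and min(l+m,l−m')=1 give 2 terms
  k=0: (−1)^0·5040.0000/(5040)·0.3902^8·0.9207^0 = +0.000537
  k=1: (−1)^1·5040.0000/(720)·0.3902^6·0.9207^2 = -0.020945
d^4_{3,3}(2.3399) = +0.000537 -0.020945 = -0.020407
D = (-0.626983+0.779033i)·(-0.020407)·(-0.187277+0.982307i) = +0.013220+0.015546i

Re=0.0132 Im=0.0155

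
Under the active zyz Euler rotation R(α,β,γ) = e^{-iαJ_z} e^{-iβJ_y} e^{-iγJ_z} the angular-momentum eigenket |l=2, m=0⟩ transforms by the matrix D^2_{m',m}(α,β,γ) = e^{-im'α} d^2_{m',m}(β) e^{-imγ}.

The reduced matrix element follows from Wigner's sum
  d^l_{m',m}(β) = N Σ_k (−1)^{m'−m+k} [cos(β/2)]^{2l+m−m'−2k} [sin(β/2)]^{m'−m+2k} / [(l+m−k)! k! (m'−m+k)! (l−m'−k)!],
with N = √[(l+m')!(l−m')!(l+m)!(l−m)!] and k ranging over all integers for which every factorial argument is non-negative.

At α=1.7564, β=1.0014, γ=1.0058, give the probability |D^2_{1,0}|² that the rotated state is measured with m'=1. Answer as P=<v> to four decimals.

P=0.3093

Split into d^2_{1,0}(β=1.0014) × two z-phases.
With c≡cos(β/2)=0.877247 and s≡sin(β/2)=0.480040, N=[6·1·2·2]^{1/2}=4.898979
Admissible k: 0..1 (factorial args all ≥0)
  k=0: (−1)^1·4.8990/(2)·0.8772^3·0.4800^1 = -0.793813
  k=1: (−1)^2·4.8990/(2)·0.8772^1·0.4800^3 = +0.237700
d^2_{1,0}(1.0014) = -0.793813 +0.237700 = -0.556113
|D^2_{1,0}|² = |d^2_{1,0}(β)|² = (-0.556113)² = 0.309262 (the z-rotation phases have unit modulus)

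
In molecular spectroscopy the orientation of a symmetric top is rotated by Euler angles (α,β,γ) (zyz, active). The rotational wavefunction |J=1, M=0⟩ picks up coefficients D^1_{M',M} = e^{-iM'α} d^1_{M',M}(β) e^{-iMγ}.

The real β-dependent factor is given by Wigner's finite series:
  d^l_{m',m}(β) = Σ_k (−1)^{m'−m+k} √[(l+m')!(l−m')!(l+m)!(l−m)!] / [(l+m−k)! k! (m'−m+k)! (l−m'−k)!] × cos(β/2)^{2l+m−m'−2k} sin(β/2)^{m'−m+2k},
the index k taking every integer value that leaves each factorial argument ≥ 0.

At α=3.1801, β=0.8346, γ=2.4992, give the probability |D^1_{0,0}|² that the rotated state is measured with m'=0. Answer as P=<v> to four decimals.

First d^1_{0,0}(β=0.8346), then the phase factors e^{-i(0)α} and e^{-i(0)γ}:
With c≡cos(β/2)=0.914187 and s≡sin(β/2)=0.405294, N=[1·1·1·1]^{1/2}=1.000000
Admissible k: 0..1 (factorial args all ≥0)
  k=0: (−1)^0·1.0000/(1)·0.9142^2·0.4053^0 = +0.835737
  k=1: (−1)^1·1.0000/(1)·0.9142^0·0.4053^2 = -0.164263
d^1_{0,0}(0.8346) = +0.835737 -0.164263 = +0.671474
|D^1_{0,0}|² = |d^1_{0,0}(β)|² = (+0.671474)² = 0.450878 (the z-rotation phases have unit modulus)

P=0.4509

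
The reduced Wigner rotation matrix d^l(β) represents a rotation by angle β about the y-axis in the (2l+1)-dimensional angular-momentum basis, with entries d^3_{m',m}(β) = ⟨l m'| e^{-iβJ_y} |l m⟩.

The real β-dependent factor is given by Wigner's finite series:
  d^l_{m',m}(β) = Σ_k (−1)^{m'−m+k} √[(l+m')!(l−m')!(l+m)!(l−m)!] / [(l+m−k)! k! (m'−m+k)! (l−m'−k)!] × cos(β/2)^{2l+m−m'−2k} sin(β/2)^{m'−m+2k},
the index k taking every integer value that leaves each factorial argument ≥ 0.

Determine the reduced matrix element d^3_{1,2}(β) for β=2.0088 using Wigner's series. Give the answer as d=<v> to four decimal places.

d^3_{1,2}(β=2.0088) via Wigner's sum:
With c≡cos(β/2)=0.536595 and s≡sin(β/2)=0.843840, N=[24·2·120·1]^{1/2}=75.894664
k: max(0,(2)−(1))=1 … min(3+(2),3−(1))=2
  k=1: (−1)^0·75.8947/(24)·0.5366^5·0.8438^1 = +0.118711
  k=2: (−1)^1·75.8947/(12)·0.5366^3·0.8438^3 = -0.587151
d^3_{1,2}(2.0088) = +0.118711 -0.587151 = -0.468439

d=-0.4684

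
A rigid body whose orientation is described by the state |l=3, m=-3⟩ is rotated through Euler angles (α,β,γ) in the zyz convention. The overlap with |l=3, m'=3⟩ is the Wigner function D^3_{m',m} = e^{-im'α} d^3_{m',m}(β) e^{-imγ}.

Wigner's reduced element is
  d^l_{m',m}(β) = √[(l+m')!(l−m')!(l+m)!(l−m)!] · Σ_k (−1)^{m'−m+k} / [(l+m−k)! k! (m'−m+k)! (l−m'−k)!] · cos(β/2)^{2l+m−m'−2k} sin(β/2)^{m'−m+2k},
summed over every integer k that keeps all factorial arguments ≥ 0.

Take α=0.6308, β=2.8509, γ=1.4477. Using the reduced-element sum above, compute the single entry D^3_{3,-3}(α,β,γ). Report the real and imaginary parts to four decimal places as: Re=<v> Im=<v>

D^3_{3,-3}(0.6308,2.8509,1.4477) = e^{-i·3·0.6308}·d^3_{3,-3}(2.8509)·e^{-i·-3·1.4477}. Compute d first:
With c≡cos(β/2)=0.144835 and s≡sin(β/2)=0.989456, N=[720·1·1·720]^{1/2}=720.000000
k: max(0,(-3)−(3))=0 … min(3+(-3),3−(3))=0
  k=0: (−1)^6·720.0000/(720)·0.1448^0·0.9895^6 = +0.938379
d^3_{3,-3}(2.8509) = +0.938379
D = (-0.316088-0.948730i)·(+0.938379)·(-0.360952-0.932584i) = -0.723188+0.597959i

Re=-0.7232 Im=0.5980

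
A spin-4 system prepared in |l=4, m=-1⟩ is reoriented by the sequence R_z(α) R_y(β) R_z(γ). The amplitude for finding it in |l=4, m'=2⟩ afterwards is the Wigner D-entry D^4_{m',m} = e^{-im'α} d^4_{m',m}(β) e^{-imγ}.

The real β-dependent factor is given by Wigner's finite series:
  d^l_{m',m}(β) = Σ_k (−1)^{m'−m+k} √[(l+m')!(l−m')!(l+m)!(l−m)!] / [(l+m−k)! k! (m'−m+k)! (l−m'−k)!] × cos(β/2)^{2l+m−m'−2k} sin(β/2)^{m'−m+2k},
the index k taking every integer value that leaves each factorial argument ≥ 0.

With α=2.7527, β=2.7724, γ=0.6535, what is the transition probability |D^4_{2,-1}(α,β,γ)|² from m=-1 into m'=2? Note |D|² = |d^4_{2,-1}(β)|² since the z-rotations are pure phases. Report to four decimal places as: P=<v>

First d^4_{2,-1}(β=2.7724), then the phase factors e^{-i(2)α} and e^{-i(-1)γ}:
c=cos(2.7724/2)=0.183550, s=sin(2.7724/2)=0.983010; N=√[720·2·6·120]=1018.233765
Admissible k: 0..2 (factorial args all ≥0)
  k=0: (−1)^3·1018.2338/(72)·0.1835^5·0.9830^3 = -0.002799
  k=1: (−1)^4·1018.2338/(48)·0.1835^3·0.9830^5 = +0.120409
  k=2: (−1)^5·1018.2338/(240)·0.1835^1·0.9830^7 = -0.690712
d^4_{2,-1}(2.7724) = -0.002799 +0.120409 -0.690712 = -0.573102
|D^4_{2,-1}|² = |d^4_{2,-1}(β)|² = (-0.573102)² = 0.328446 (the z-rotation phases have unit modulus)

P=0.3284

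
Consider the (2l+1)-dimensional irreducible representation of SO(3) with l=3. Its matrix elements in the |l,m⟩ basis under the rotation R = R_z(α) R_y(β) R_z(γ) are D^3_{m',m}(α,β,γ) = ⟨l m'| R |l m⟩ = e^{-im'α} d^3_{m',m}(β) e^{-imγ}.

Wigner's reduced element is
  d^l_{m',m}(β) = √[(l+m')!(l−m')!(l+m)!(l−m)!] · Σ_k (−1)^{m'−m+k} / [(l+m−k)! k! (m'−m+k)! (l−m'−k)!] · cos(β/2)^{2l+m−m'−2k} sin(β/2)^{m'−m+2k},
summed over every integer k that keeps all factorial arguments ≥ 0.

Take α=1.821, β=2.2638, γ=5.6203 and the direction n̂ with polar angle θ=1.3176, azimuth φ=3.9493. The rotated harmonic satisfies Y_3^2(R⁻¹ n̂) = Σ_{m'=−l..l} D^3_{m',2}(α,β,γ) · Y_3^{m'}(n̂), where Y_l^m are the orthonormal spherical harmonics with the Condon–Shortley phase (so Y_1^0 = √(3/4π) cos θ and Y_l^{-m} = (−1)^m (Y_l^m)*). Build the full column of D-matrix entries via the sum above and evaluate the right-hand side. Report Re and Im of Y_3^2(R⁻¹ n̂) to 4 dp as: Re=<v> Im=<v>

Re=0.2116 Im=0.3305

Need the full column D^3_{m',2} for m'=−3..3 at α=1.821, β=2.2638, γ=5.6203.
cos(β/2)=0.424941, sin(β/2)=0.905221
d^3_{-3,2}: single k=5 term ⇒ +0.632670;  D = +0.553518+0.306415i
d^3_{-2,2}: k∈[4..5] ⇒ +0.606241 -0.550210 = +0.056031;  D = +0.014154-0.054214i
d^3_{-1,2}: k∈[3..4] ⇒ +0.359981 -0.816774 = -0.456793;  D = +0.456787+0.002365i
d^3_{0,2}: k∈[2..3] ⇒ +0.146347 -0.664104 = -0.517757;  D = -0.125598-0.502292i
d^3_{1,2}: k∈[1..2] ⇒ +0.039664 -0.359981 = -0.320317;  D = -0.281834+0.152225i
d^3_{2,2}: k∈[0..1] ⇒ +0.005888 -0.133596 = -0.127708;  D = +0.086623+0.093839i
d^3_{3,2}: single k=0 term ⇒ -0.030724;  D = +0.016713-0.025780i
Y_3^{m'}(θ=1.3176,φ=3.9493) and Σ D·Y over m':
  (+0.5535+0.3064i)·(+0.2850+0.2492i)  (+0.0142-0.0542i)·(-0.0107-0.2397i)  (+0.4568+0.0024i)·(+0.1484-0.1552i)  (-0.1256-0.5023i)·(-0.2511+0.0000i)  (-0.2818+0.1522i)·(-0.1484-0.1552i)  (+0.0866+0.0938i)·(-0.0107+0.2397i)  (+0.0167-0.0258i)·(-0.2850+0.2492i)
Y_3^2(R⁻¹ n̂) = +0.211627+0.330462i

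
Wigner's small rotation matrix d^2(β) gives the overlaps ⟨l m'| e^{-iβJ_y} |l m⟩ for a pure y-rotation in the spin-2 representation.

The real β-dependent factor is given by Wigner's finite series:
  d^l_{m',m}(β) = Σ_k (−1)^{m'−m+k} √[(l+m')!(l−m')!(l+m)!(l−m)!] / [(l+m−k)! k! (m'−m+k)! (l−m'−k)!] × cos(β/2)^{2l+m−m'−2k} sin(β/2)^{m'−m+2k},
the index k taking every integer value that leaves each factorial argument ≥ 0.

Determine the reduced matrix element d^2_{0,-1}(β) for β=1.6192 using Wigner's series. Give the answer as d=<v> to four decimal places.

d=0.0592

d^2_{0,-1}(β=1.6192) via Wigner's sum:
With c≡cos(β/2)=0.689788 and s≡sin(β/2)=0.724011, N=[2·2·1·6]^{1/2}=4.898979
k: max(0,(-1)−(0))=0 … min(2+(-1),2−(0))=1
  k=0: (−1)^1·4.8990/(2)·0.6898^3·0.7240^1 = -0.582060
  k=1: (−1)^2·4.8990/(2)·0.6898^1·0.7240^3 = +0.641250
d^2_{0,-1}(1.6192) = -0.582060 +0.641250 = +0.059190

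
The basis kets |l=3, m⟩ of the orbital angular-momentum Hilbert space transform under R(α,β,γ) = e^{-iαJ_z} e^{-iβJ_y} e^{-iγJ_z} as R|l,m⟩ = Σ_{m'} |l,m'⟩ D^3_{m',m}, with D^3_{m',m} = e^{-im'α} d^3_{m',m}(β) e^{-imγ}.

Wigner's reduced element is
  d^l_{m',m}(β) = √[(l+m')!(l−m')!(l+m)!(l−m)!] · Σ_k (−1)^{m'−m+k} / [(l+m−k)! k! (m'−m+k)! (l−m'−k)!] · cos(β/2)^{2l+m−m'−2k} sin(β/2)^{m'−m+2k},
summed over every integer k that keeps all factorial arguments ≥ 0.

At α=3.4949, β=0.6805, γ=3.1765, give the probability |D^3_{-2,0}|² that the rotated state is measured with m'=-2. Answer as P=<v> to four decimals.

P=0.1775

D^3_{-2,0}(3.4949,0.6805,3.1765) = e^{-i·-2·3.4949}·d^3_{-2,0}(0.6805)·e^{-i·0·3.1765}. Compute d first:
With c≡cos(β/2)=0.942671 and s≡sin(β/2)=0.333723, N=[1·120·6·6]^{1/2}=65.726707
The bounds max(0,m−m')=2 and min(l+m,l−m')=3 give 2 terms
  k=2: (−1)^0·65.7267/(12)·0.9427^4·0.3337^2 = +0.481696
  k=3: (−1)^1·65.7267/(12)·0.9427^2·0.3337^4 = -0.060370
d^3_{-2,0}(0.6805) = +0.481696 -0.060370 = +0.421326
|D^3_{-2,0}|² = |d^3_{-2,0}(β)|² = (+0.421326)² = 0.177516 (the z-rotation phases have unit modulus)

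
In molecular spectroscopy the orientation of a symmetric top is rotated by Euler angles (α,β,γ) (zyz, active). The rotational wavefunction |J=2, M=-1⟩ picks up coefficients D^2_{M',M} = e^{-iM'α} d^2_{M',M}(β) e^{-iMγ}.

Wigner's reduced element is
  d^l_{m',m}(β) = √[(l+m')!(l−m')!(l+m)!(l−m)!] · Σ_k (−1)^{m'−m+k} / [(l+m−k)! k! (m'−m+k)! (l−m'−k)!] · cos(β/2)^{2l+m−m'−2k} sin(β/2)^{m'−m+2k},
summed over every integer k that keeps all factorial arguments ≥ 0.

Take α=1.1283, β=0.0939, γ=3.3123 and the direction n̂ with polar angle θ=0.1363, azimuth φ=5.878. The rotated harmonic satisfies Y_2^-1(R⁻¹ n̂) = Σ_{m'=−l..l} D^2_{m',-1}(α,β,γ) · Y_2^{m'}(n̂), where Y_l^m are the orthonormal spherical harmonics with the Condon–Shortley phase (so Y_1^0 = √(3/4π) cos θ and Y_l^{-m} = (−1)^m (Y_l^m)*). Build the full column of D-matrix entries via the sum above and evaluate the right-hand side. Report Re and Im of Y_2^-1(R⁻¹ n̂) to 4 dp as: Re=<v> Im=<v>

Re=0.0836 Im=-0.0906

Need the full column D^2_{m',-1} for m'=−2..2 at α=1.1283, β=0.0939, γ=3.3123.
cos(β/2)=0.998898, sin(β/2)=0.046933
d^2_{-2,-1}: single k=1 term ⇒ +0.093556;  D = +0.070687-0.061286i
d^2_{-1,-1}: k∈[0..1] ⇒ +0.995599 -0.006593 = +0.989006;  D = -0.265504-0.952702i
d^2_{0,-1}: k∈[0..1] ⇒ -0.114582 +0.000253 = -0.114329;  D = +0.112667+0.019422i
d^2_{1,-1}: k∈[0..1] ⇒ +0.006593 -0.000005 = +0.006589;  D = -0.003792+0.005388i
d^2_{2,-1}: single k=0 term ⇒ -0.000207;  D = -0.000102-0.000180i
Y_2^{m'}(θ=0.1363,φ=5.878) and Σ D·Y over m':
  (+0.0707-0.0613i)·(+0.0049+0.0052i)  (-0.2655-0.9527i)·(+0.0956+0.0410i)  (+0.1127+0.0194i)·(+0.6133+0.0000i)  (-0.0038+0.0054i)·(-0.0956+0.0410i)  (-0.0001-0.0002i)·(+0.0049-0.0052i)
Y_2^-1(R⁻¹ n̂) = +0.083584-0.090637i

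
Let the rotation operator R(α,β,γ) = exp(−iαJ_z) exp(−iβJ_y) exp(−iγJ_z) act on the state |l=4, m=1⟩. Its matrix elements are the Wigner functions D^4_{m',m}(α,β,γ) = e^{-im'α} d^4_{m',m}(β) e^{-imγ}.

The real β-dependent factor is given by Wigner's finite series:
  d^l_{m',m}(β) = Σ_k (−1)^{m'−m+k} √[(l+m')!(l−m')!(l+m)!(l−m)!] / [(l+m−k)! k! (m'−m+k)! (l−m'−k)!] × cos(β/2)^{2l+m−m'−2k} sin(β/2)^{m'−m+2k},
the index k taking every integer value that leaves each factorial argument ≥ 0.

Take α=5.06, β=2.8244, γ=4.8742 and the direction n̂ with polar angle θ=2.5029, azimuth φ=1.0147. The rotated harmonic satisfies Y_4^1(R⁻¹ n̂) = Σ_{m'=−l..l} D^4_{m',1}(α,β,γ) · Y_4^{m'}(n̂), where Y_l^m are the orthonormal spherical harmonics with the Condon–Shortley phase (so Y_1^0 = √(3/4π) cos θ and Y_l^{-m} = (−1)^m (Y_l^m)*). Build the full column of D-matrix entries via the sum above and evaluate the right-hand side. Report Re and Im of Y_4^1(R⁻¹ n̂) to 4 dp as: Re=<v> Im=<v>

Need the full column D^4_{m',1} for m'=−4..4 at α=5.06, β=2.8244, γ=4.8742.
cos(β/2)=0.157932, sin(β/2)=0.987450
d^4_{-4,1}: single k=5 term ⇒ +0.027675;  D = -0.026070+0.009286i
d^4_{-3,1}: k∈[4..5] ⇒ +0.007825 -0.183528 = -0.175704;  D = +0.111811+0.135536i
d^4_{-2,1}: k∈[3..5] ⇒ +0.001338 -0.078450 +0.613356 = +0.536244;  D = +0.272666-0.461748i
d^4_{-1,1}: k∈[2..5] ⇒ +0.000151 -0.017745 +0.346836 -0.903901 = -0.574658;  D = -0.564768-0.106158i
d^4_{0,1}: k∈[1..4] ⇒ +0.000011 -0.002538 +0.099233 -0.646534 = -0.549829;  D = -0.088581-0.542647i
d^4_{1,1}: k∈[0..3] ⇒ +0.000000 -0.000227 +0.017745 -0.231224 = -0.213706;  D = +0.186571-0.104218i
d^4_{2,1}: k∈[0..2] ⇒ -0.000010 +0.002007 -0.052300 = -0.050304;  D = +0.038025+0.032933i
d^4_{3,1}: k∈[0..1] ⇒ +0.000120 -0.007825 = -0.007705;  D = -0.002758+0.007194i
d^4_{4,1}: single k=0 term ⇒ -0.000708;  D = -0.000708-0.000013i
Y_4^{m'}(θ=2.5029,φ=1.0147) and Σ D·Y over m':
  (-0.0261+0.0093i)·(-0.0340+0.0444i)  (+0.1118+0.1355i)·(+0.2119+0.0207i)  (+0.2727-0.4617i)·(-0.1849-0.3744i)  (-0.5648-0.1062i)·(-0.1808+0.2908i)  (-0.0886-0.5426i)·(-0.1899+0.0000i)  (+0.1866-0.1042i)·(+0.1808+0.2908i)  (+0.0380+0.0329i)·(-0.1849+0.3744i)  (-0.0028+0.0072i)·(-0.2119+0.0207i)  (-0.0007-0.0000i)·(-0.0340-0.0444i)
Y_4^1(R⁻¹ n̂) = -0.007014+0.012831i

Re=-0.0070 Im=0.0128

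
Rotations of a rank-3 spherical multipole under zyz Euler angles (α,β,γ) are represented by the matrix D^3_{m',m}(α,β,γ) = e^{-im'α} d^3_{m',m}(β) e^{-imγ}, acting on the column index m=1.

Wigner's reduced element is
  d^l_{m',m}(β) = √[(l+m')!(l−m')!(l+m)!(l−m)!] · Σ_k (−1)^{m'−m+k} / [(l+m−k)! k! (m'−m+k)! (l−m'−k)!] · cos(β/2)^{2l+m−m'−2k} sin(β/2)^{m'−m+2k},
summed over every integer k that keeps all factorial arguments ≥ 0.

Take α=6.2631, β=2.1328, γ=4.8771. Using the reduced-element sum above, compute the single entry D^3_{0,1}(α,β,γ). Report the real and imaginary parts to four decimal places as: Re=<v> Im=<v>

D^3_{0,1}(6.2631,2.1328,4.8771) = e^{-i·0·6.2631}·d^3_{0,1}(2.1328)·e^{-i·1·4.8771}. Compute d first:
c=cos(2.1328/2)=0.483279, s=sin(2.1328/2)=0.875466; N=√[6·6·24·2]=41.569219
k∈{1,2,3} keeps every argument non-negative
  k=1: (−1)^0·41.5692/(12)·0.4833^5·0.8755^1 = +0.079950
  k=2: (−1)^1·41.5692/(4)·0.4833^3·0.8755^3 = -0.787090
  k=3: (−1)^2·41.5692/(12)·0.4833^1·0.8755^5 = +0.860966
d^3_{0,1}(2.1328) = +0.079950 -0.787090 +0.860966 = +0.153827
Phases: e^{-i·(0)·6.2631}=+1.000000+0.000000i, e^{-i·(1)·4.8771}=+0.163967+0.986466i ⇒ D=+0.025223+0.151745i

Re=0.0252 Im=0.1517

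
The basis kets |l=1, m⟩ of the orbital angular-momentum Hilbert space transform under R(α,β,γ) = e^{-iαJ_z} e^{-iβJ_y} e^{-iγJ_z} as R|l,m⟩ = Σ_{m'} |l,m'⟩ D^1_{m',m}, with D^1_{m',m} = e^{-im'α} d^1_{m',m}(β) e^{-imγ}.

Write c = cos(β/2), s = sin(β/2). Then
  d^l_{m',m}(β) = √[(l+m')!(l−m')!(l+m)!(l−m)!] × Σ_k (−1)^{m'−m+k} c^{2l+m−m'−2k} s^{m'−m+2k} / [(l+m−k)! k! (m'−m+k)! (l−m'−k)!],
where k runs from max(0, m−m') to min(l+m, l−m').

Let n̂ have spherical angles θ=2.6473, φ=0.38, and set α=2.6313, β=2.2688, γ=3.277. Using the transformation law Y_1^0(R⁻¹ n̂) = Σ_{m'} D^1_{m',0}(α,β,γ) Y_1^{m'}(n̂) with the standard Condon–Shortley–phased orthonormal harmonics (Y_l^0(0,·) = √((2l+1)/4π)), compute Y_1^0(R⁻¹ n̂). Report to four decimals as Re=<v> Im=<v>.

Re=0.1647 Im=0.0000

Need the full column D^1_{m',0} for m'=−1..1 at α=2.6313, β=2.2688, γ=3.277.
cos(β/2)=0.422676, sin(β/2)=0.906281
d^1_{-1,0}: single k=1 term ⇒ +0.541733;  D = -0.472717+0.264600i
d^1_{0,0}: k∈[0..1] ⇒ +0.178655 -0.821345 = -0.642690;  D = -0.642690+0.000000i
d^1_{1,0}: single k=0 term ⇒ -0.541733;  D = +0.472717+0.264600i
Y_1^{m'}(θ=2.6473,φ=0.38) and Σ D·Y over m':
  (-0.4727+0.2646i)·(+0.1522-0.0608i)  (-0.6427+0.0000i)·(-0.4301+0.0000i)  (+0.4727+0.2646i)·(-0.1522-0.0608i)
Y_1^0(R⁻¹ n̂) = +0.164698+0.000000i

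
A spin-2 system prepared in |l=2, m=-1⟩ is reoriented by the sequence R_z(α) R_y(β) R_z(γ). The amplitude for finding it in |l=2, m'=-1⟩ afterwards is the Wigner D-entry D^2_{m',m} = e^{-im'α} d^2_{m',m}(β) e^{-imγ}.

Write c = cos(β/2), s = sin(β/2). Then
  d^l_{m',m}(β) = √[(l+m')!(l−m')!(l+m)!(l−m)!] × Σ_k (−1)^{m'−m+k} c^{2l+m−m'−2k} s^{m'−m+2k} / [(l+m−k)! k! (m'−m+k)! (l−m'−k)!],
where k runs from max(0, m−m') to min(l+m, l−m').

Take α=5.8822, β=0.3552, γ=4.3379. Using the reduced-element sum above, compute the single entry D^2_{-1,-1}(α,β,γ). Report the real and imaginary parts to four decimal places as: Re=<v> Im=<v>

Re=-0.5935 Im=-0.6054

Split into d^2_{-1,-1}(β=0.3552) × two z-phases.
c=cos(0.3552/2)=0.984271, s=sin(0.3552/2)=0.176668; N=√[1·6·1·6]=6.000000
k∈{0,1} keeps every argument non-negative
  k=0: (−1)^0·6.0000/(6)·0.9843^4·0.1767^0 = +0.938551
  k=1: (−1)^1·6.0000/(2)·0.9843^2·0.1767^2 = -0.090712
d^2_{-1,-1}(0.3552) = +0.938551 -0.090712 = +0.847839
Phases: e^{-i·(-1)·5.8822}=+0.920677-0.390326i, e^{-i·(-1)·4.3379}=-0.365797-0.930695i ⇒ D=-0.593534-0.605433i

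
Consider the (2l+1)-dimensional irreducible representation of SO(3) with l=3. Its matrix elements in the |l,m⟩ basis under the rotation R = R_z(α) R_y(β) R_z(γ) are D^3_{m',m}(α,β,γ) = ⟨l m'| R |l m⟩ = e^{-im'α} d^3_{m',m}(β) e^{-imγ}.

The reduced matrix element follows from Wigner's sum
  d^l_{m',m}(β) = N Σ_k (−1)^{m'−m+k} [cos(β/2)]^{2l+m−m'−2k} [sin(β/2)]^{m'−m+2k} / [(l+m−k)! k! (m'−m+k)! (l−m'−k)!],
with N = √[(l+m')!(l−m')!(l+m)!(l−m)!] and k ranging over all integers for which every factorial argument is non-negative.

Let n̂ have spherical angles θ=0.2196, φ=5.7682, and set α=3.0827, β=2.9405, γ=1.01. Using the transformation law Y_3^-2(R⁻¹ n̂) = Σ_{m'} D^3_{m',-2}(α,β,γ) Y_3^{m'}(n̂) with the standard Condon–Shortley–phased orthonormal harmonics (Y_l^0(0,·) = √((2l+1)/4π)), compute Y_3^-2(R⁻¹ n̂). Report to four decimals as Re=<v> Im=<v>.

Need the full column D^3_{m',-2} for m'=−3..3 at α=3.0827, β=2.9405, γ=1.01.
cos(β/2)=0.100377, sin(β/2)=0.994949
d^3_{-3,-2}: single k=1 term ⇒ +0.000025;  D = +0.000007-0.000024i
d^3_{-2,-2}: k∈[0..1] ⇒ +0.000001 -0.000502 = -0.000501;  D = +0.000163-0.000474i
d^3_{-1,-2}: k∈[0..1] ⇒ -0.000032 +0.006300 = +0.006268;  D = +0.002385-0.005796i
d^3_{0,-2}: k∈[0..1] ⇒ +0.000550 -0.054080 = -0.053529;  D = +0.023245-0.048219i
d^3_{1,-2}: k∈[0..1] ⇒ -0.006300 +0.309485 = +0.303185;  D = +0.147504-0.264884i
d^3_{2,-2}: k∈[0..1] ⇒ +0.049368 -0.970077 = -0.920709;  D = +0.494508-0.776639i
d^3_{3,-2}: single k=0 term ⇒ -0.239726;  D = -0.140434+0.194285i
Y_3^{m'}(θ=0.2196,φ=5.7682) and Σ D·Y over m':
  (+0.0000-0.0000i)·(+0.0001+0.0043i)  (+0.0002-0.0005i)·(+0.0244+0.0406i)  (+0.0024-0.0058i)·(+0.2305+0.1305i)  (+0.0232-0.0482i)·(+0.6420+0.0000i)  (+0.1475-0.2649i)·(-0.2305+0.1305i)  (+0.4945-0.7766i)·(+0.0244-0.0406i)  (-0.1404+0.1943i)·(-0.0001+0.0043i)
Y_3^-2(R⁻¹ n̂) = -0.003479+0.008706i

Re=-0.0035 Im=0.0087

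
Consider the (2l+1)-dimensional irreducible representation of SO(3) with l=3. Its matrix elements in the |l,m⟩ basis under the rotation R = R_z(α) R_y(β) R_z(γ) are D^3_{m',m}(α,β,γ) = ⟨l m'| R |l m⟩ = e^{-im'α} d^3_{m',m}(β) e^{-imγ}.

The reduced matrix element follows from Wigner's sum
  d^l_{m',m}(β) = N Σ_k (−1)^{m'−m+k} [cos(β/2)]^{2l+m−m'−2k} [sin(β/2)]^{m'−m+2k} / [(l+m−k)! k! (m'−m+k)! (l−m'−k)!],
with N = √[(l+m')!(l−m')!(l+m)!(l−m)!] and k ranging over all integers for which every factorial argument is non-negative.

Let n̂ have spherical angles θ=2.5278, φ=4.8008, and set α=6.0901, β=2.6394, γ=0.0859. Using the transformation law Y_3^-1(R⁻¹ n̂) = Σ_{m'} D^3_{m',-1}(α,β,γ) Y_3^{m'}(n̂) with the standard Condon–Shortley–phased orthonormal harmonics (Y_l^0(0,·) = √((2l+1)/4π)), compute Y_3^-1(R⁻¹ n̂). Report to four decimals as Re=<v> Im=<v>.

Need the full column D^3_{m',-1} for m'=−3..3 at α=6.0901, β=2.6394, γ=0.0859.
cos(β/2)=0.248466, sin(β/2)=0.968641
d^3_{-3,-1}: single k=2 term ⇒ +0.013850;  D = +0.012198-0.006559i
d^3_{-2,-1}: k∈[1..2] ⇒ +0.002901 -0.088170 = -0.085269;  D = -0.081454+0.025221i
d^3_{-1,-1}: k∈[0..2] ⇒ +0.000235 -0.028608 +0.326089 = +0.297716;  D = +0.296008-0.031850i
d^3_{0,-1}: k∈[0..2] ⇒ -0.003178 +0.144878 -0.733958 = -0.592258;  D = -0.590074-0.050812i
d^3_{1,-1}: k∈[0..2] ⇒ +0.021456 -0.434785 +0.825992 = +0.412663;  D = +0.396707+0.113639i
d^3_{2,-1}: k∈[0..1] ⇒ -0.088170 +0.670009 = +0.581839;  D = +0.518202+0.264580i
d^3_{3,-1}: single k=0 term ⇒ +0.210490;  D = +0.165617+0.129910i
Y_3^{m'}(θ=2.5278,φ=4.8008) and Σ D·Y over m':
  (+0.0122-0.0066i)·(-0.0209-0.0769i)  (-0.0815+0.0252i)·(+0.2728-0.0488i)  (+0.2960-0.0318i)·(+0.0385+0.4341i)  (-0.5901-0.0508i)·(-0.1041+0.0000i)  (+0.3967+0.1136i)·(-0.0385+0.4341i)  (+0.5182+0.2646i)·(+0.2728+0.0488i)  (+0.1656+0.1299i)·(+0.0209-0.0769i)
Y_3^-1(R⁻¹ n̂) = +0.142238+0.397880i

Re=0.1422 Im=0.3979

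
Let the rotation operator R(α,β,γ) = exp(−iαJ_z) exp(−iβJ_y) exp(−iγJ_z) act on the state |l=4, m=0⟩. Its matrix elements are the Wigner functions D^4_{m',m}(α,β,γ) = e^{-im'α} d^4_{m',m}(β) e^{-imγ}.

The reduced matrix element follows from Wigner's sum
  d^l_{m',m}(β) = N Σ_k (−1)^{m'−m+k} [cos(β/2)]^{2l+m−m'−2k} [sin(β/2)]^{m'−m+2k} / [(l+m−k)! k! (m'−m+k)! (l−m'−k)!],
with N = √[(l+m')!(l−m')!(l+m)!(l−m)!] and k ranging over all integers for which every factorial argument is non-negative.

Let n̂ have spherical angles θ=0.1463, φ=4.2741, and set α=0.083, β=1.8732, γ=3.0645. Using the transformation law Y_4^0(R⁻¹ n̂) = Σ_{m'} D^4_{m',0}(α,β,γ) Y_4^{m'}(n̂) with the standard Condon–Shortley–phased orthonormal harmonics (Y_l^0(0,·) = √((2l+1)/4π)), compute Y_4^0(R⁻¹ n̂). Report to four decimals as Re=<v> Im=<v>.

Need the full column D^4_{m',0} for m'=−4..4 at α=0.083, β=1.8732, γ=3.0645.
cos(β/2)=0.592530, sin(β/2)=0.805548
d^4_{-4,0}: single k=4 term ⇒ +0.434268;  D = +0.410553+0.141543i
d^4_{-3,0}: k∈[3..4] ⇒ +0.451743 -0.834936 = -0.383193;  D = -0.371375-0.094432i
d^4_{-2,0}: k∈[2..4] ⇒ +0.266421 -1.313102 +0.910105 = -0.136576;  D = -0.134699-0.022568i
d^4_{-1,0}: k∈[1..4] ⇒ +0.092381 -1.024457 +1.893457 -0.583265 = +0.378116;  D = +0.376814+0.031348i
d^4_{0,0}: k∈[0..4] ⇒ +0.015194 -0.449331 +1.868576 -1.534936 +0.177310 = +0.076813;  D = +0.076813+0.000000i
d^4_{1,0}: k∈[0..3] ⇒ -0.092381 +1.024457 -1.893457 +0.583265 = -0.378116;  D = -0.376814+0.031348i
d^4_{2,0}: k∈[0..2] ⇒ +0.266421 -1.313102 +0.910105 = -0.136576;  D = -0.134699+0.022568i
d^4_{3,0}: k∈[0..1] ⇒ -0.451743 +0.834936 = +0.383193;  D = +0.371375-0.094432i
d^4_{4,0}: single k=0 term ⇒ +0.434268;  D = +0.410553-0.141543i
Y_4^{m'}(θ=0.1463,φ=4.2741) and Σ D·Y over m':
  (+0.4106+0.1415i)·(-0.0000+0.0002i)  (-0.3714-0.0944i)·(+0.0037-0.0010i)  (-0.1347-0.0226i)·(-0.0266-0.0320i)  (+0.3768+0.0313i)·(-0.1115+0.2379i)  (+0.0768+0.0000i)·(+0.7580+0.0000i)  (-0.3768+0.0313i)·(+0.1115+0.2379i)  (-0.1347+0.0226i)·(-0.0266+0.0320i)  (+0.3714-0.0944i)·(-0.0037-0.0010i)  (+0.4106-0.1415i)·(-0.0000-0.0002i)
Y_4^0(R⁻¹ n̂) = -0.038030-0.000000i

Re=-0.0380 Im=0.0000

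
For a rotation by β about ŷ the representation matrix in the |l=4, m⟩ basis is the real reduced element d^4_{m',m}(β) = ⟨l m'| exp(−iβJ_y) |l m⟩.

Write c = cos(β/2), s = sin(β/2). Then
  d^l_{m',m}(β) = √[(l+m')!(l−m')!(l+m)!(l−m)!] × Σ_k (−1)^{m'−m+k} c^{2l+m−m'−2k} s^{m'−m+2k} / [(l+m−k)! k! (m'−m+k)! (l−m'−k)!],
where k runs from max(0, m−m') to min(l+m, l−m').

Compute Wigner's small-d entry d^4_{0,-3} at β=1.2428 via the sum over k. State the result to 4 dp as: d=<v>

d^4_{0,-3}(β=1.2428) via Wigner's sum:
With c≡cos(β/2)=0.813064 and s≡sin(β/2)=0.582174, N=[24·24·1·5040]^{1/2}=1703.830978
k∈{0,1} keeps every argument non-negative
  k=0: (−1)^3·1703.8310/(144)·0.8131^5·0.5822^3 = -0.829558
  k=1: (−1)^4·1703.8310/(144)·0.8131^3·0.5822^5 = +0.425307
d^4_{0,-3}(1.2428) = -0.829558 +0.425307 = -0.404251

d=-0.4043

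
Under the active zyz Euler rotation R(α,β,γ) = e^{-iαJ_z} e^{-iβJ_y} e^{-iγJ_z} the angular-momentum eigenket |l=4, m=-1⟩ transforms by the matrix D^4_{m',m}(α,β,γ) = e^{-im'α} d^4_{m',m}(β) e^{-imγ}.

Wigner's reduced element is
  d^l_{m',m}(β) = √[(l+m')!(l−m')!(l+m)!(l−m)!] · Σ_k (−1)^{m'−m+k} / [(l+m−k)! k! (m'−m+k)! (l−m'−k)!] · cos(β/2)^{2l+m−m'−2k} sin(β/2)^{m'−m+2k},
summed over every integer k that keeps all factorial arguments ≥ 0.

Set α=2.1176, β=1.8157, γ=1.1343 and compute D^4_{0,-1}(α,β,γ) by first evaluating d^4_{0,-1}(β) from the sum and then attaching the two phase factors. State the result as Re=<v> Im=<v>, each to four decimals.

First d^4_{0,-1}(β=1.8157), then the phase factors e^{-i(0)α} and e^{-i(-1)γ}:
With c≡cos(β/2)=0.615442 and s≡sin(β/2)=0.788182, N=[24·24·6·120]^{1/2}=643.987578
k: max(0,(-1)−(0))=0 … min(4+(-1),4−(0))=3
  k=0: (−1)^1·643.9876/(144)·0.6154^7·0.7882^1 = -0.117883
  k=1: (−1)^2·643.9876/(24)·0.6154^5·0.7882^3 = +1.160062
  k=2: (−1)^3·643.9876/(24)·0.6154^3·0.7882^5 = -1.902658
  k=3: (−1)^4·643.9876/(144)·0.6154^1·0.7882^7 = +0.520103
d^4_{0,-1}(1.8157) = -0.117883 +1.160062 -1.902658 +0.520103 = -0.340376
Attach z-rotation phases: D = e^{-i(0)(2.1176)}·(-0.340376)·e^{-i(-1)(1.1343)} = -0.143900-0.308462i

Re=-0.1439 Im=-0.3085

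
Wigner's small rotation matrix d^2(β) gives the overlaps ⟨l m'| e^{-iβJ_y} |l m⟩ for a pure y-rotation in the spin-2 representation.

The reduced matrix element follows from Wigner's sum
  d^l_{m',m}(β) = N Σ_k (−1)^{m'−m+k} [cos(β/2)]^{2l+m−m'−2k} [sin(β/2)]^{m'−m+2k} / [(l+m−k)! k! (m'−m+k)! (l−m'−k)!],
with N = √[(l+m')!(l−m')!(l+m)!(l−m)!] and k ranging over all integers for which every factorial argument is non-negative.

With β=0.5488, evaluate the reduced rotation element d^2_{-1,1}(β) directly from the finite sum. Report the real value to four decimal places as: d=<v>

d^2_{-1,1}(β=0.5488) via Wigner's sum:
c=cos(0.5488/2)=0.962588, s=sin(0.5488/2)=0.270969; N=√[1·6·6·1]=6.000000
k∈{2,3} keeps every argument non-negative
  k=2: (−1)^0·6.0000/(2)·0.9626^2·0.2710^2 = +0.204100
  k=3: (−1)^1·6.0000/(6)·0.9626^0·0.2710^4 = -0.005391
d^2_{-1,1}(0.5488) = +0.204100 -0.005391 = +0.198709

d=0.1987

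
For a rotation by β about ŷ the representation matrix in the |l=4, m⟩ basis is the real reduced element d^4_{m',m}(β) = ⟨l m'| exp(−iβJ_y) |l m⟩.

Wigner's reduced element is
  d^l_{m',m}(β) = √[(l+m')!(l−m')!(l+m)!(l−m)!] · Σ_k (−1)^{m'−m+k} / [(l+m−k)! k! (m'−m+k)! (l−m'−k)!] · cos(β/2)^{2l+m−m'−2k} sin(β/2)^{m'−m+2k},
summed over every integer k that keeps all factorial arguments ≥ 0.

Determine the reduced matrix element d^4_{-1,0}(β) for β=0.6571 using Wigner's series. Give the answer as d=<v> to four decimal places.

d^4_{-1,0}(β=0.6571) via Wigner's sum:
Half-angle: c=0.946511, s=0.322671. N=√(6·120·24·24)=643.987578
The bounds max(0,m−m')=1 and min(l+m,l−m')=4 give 4 terms
  k=1: (−1)^0·643.9876/(144)·0.9465^7·0.3227^1 = +0.982099
  k=2: (−1)^1·643.9876/(24)·0.9465^5·0.3227^3 = -0.684817
  k=3: (−1)^2·643.9876/(24)·0.9465^3·0.3227^5 = +0.079587
  k=4: (−1)^3·643.9876/(144)·0.9465^1·0.3227^7 = -0.001542
d^4_{-1,0}(0.6571) = +0.982099 -0.684817 +0.079587 -0.001542 = +0.375327

d=0.3753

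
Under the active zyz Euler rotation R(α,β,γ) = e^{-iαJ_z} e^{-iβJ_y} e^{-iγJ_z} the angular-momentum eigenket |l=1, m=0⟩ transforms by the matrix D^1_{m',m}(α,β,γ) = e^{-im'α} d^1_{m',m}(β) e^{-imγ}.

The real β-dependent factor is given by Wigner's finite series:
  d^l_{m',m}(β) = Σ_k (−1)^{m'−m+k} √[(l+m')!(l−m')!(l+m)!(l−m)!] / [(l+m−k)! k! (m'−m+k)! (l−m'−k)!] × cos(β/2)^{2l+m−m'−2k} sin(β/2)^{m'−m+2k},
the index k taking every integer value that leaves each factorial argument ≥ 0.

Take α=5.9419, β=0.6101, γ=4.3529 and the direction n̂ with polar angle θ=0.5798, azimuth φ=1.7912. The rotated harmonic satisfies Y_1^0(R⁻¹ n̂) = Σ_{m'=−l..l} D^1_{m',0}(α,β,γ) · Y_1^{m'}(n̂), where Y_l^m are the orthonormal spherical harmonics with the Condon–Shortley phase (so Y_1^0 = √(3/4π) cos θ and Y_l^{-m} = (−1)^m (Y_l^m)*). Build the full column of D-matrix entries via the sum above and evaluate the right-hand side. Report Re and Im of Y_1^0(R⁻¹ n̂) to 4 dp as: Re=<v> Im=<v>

Re=0.2533 Im=0.0000

Need the full column D^1_{m',0} for m'=−1..1 at α=5.9419, β=0.6101, γ=4.3529.
cos(β/2)=0.953832, sin(β/2)=0.300341
d^1_{-1,0}: single k=1 term ⇒ +0.405136;  D = +0.381770-0.135599i
d^1_{0,0}: k∈[0..1] ⇒ +0.909795 -0.090205 = +0.819591;  D = +0.819591+0.000000i
d^1_{1,0}: single k=0 term ⇒ -0.405136;  D = -0.381770-0.135599i
Y_1^{m'}(θ=0.5798,φ=1.7912) and Σ D·Y over m':
  (+0.3818-0.1356i)·(-0.0414-0.1847i)  (+0.8196+0.0000i)·(+0.4088+0.0000i)  (-0.3818-0.1356i)·(+0.0414-0.1847i)
Y_1^0(R⁻¹ n̂) = +0.253322+0.000000i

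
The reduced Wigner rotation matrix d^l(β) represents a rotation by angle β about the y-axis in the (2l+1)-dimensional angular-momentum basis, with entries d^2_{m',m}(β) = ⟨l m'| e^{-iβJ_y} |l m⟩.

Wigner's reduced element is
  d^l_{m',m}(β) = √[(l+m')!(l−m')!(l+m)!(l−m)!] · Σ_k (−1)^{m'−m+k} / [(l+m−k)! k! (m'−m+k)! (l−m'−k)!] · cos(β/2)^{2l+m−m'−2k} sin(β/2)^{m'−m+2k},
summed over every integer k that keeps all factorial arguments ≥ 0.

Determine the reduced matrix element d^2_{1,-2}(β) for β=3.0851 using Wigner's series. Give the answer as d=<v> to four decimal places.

d^2_{1,-2}(β=3.0851) via Wigner's sum:
c=cos(3.0851/2)=0.028243, s=sin(3.0851/2)=0.999601; N=√[6·1·1·24]=12.000000
k∈{0} keeps every argument non-negative
  k=0: (−1)^3·12.0000/(6)·0.0282^1·0.9996^3 = -0.056418
d^2_{1,-2}(3.0851) = -0.056418

d=-0.0564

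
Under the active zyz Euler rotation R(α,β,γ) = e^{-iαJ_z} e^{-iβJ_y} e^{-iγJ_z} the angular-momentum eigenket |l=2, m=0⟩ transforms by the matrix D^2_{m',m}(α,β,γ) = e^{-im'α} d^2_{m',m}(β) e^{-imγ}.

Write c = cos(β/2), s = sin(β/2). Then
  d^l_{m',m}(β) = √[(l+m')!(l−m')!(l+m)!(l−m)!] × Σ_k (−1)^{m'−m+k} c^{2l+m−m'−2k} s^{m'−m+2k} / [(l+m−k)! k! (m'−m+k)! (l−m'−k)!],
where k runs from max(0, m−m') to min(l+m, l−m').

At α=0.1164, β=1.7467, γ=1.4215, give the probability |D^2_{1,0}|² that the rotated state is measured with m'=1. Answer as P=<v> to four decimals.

P=0.0445

First d^2_{1,0}(β=1.7467), then the phase factors e^{-i(1)α} and e^{-i(0)γ}:
Half-angle: c=0.642262, s=0.766485. N=√(6·1·2·2)=4.898979
k∈{0,1} keeps every argument non-negative
  k=0: (−1)^1·4.8990/(2)·0.6423^3·0.7665^1 = -0.497413
  k=1: (−1)^2·4.8990/(2)·0.6423^1·0.7665^3 = +0.708433
d^2_{1,0}(1.7467) = -0.497413 +0.708433 = +0.211020
|D^2_{1,0}|² = |d^2_{1,0}(β)|² = (+0.211020)² = 0.044530 (the z-rotation phases have unit modulus)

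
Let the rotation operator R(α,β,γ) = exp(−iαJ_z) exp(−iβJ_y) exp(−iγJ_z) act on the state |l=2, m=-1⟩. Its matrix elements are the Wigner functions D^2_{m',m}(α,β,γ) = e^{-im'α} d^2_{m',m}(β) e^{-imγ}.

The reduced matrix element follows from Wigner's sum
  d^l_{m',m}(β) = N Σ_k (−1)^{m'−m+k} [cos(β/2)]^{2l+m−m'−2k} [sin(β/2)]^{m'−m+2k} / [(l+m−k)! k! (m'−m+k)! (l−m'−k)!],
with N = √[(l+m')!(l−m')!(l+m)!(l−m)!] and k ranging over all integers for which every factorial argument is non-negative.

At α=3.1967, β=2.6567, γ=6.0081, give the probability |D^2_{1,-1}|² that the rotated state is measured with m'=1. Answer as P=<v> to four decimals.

P=0.5258

Split into d^2_{1,-1}(β=2.6567) × two z-phases.
c=cos(2.6567/2)=0.240078, s=sin(2.6567/2)=0.970754; N=√[6·1·1·6]=6.000000
k∈{0,1} keeps every argument non-negative
  k=0: (−1)^2·6.0000/(2)·0.2401^2·0.9708^2 = +0.162946
  k=1: (−1)^3·6.0000/(6)·0.2401^0·0.9708^4 = -0.888047
d^2_{1,-1}(2.6567) = +0.162946 -0.888047 = -0.725101
|D^2_{1,-1}|² = |d^2_{1,-1}(β)|² = (-0.725101)² = 0.525771 (the z-rotation phases have unit modulus)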